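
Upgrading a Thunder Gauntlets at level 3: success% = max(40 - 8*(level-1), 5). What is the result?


raw_rate = 40 - 8 * (3 - 1)
= 40 - 8 * 2
= 40 - 16
= 24
Apply floor: max(24, 5) = 24%

24%


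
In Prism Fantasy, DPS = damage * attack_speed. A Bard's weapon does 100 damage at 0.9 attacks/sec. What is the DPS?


DPS = damage * attack_speed
= 100 * 0.9
= 90.0

90.0 DPS


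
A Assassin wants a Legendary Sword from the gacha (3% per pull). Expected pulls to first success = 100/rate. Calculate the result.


Expected pulls for a geometric distribution = 1/p = 100 / rate%
= 100 / 3
= 33.33

33.33 pulls


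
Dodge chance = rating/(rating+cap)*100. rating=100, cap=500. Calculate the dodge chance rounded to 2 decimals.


dodge% = 100 / (100 + 500) * 100
= 100 / 600 * 100
= 0.166667 * 100
= 16.67%

16.67%


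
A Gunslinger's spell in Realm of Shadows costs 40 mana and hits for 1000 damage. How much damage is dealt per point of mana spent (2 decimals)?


Efficiency = damage / mana
= 1000 / 40
= 25.00

25.00 dmg/mana


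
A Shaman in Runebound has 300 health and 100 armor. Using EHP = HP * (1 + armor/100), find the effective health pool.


EHP = 300 * (1 + 100/100)
= 300 * (1 + 1.0)
= 300 * 2.0
= 600.0

600.0 EHP


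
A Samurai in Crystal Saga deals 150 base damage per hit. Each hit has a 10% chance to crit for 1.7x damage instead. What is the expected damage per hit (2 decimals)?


E[dmg] = base * (1 + crit_chance * (crit_mult - 1))
cc as decimal = 10/100 = 0.1
cm - 1 = 1.7 - 1 = 0.7
Bonus factor = 0.1 * 0.7 = 0.07
Total multiplier = 1 + 0.07 = 1.07
Expected damage = 150 * 1.07 = 160.50

160.50 damage


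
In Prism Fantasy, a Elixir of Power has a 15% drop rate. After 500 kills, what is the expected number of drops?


Expected drops = kills * (drop_rate / 100)
= 500 * (15 / 100)
= 500 * 0.15
= 75.0

75.0 drops


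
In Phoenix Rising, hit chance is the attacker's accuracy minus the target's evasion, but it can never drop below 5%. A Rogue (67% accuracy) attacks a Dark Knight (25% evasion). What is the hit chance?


accuracy - evasion = 67 - 25 = 42
Apply floor: max(42, 5) = 42
Hit chance = 42%

42%


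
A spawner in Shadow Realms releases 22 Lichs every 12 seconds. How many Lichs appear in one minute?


Spawns per minute = count * (60 / interval)
= 22 * (60 / 12)
= 22 * 5.0
= 110.0

110.0 per minute


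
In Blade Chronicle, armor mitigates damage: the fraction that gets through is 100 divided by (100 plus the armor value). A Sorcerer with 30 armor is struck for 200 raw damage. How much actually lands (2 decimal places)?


actual = 200 * 100 / (100 + 30)
= 200 * 100 / 130
= 20000 / 130
= 153.85

153.85 damage


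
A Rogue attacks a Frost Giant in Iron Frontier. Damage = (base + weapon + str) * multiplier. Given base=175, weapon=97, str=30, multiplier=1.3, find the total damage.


Sum base + weapon + str = 175 + 97 + 30 = 302
Multiply by 1.3:
302 * 1.3 = 392.6

392.6 damage


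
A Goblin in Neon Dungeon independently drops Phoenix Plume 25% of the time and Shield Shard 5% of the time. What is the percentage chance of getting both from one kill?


For independent events, P(both) = P(A) * P(B)
= 25% * 5%
= 125 / 100 %
= 1.25%

1.25%


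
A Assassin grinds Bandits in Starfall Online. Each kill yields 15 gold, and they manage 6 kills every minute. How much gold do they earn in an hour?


Gold per minute = 15 * 6 = 90
Gold per hour = 90 * 60 = 5400

5400 gold/hour


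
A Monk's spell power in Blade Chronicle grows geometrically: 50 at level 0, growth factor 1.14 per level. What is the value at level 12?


value = base * growth^level
= 50 * 1.14^12
= 50 * 4.817905
= 240.90

240.90 spell power


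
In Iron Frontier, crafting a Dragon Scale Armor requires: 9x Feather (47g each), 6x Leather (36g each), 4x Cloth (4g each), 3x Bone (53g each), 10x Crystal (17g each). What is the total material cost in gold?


Cost breakdown:
  Feather: 9 * 47 = 423
  Leather: 6 * 36 = 216
  Cloth: 4 * 4 = 16
  Bone: 3 * 53 = 159
  Crystal: 10 * 17 = 170
Total = 423 + 216 + 16 + 159 + 170 = 984

984 gold


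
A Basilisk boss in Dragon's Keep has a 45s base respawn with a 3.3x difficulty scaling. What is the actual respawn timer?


Respawn time = base * multiplier
= 45 * 3.3
= 148.5 seconds

148.5 seconds


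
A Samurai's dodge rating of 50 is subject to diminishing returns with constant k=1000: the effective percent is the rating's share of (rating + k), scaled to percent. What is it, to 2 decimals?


effective% = rating / (rating + k) * 100
= 50 / (50 + 1000) * 100
= 50 / 1050 * 100
= 0.047619 * 100
= 4.76%

4.76%


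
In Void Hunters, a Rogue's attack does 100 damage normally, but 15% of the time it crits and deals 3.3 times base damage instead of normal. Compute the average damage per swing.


E[dmg] = base * (1 + crit_chance * (crit_mult - 1))
cc as decimal = 15/100 = 0.15
cm - 1 = 3.3 - 1 = 2.3
Bonus factor = 0.15 * 2.3 = 0.345
Total multiplier = 1 + 0.345 = 1.345
Expected damage = 100 * 1.345 = 134.50

134.50 damage


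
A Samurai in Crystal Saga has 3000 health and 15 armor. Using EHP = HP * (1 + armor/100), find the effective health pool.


EHP = 3000 * (1 + 15/100)
= 3000 * (1 + 0.15)
= 3000 * 1.15
= 3450.0

3450.0 EHP


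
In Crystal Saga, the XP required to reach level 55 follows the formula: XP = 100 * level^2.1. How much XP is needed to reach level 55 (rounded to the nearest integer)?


XP = 100 * level^2.1
Substitute level = 55:
XP = 100 * 55^2.1
= 100 * 4516.0802
= 451608

451608 XP


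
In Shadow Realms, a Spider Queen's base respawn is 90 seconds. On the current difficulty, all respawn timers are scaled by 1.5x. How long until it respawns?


Respawn time = base * multiplier
= 90 * 1.5
= 135.0 seconds

135.0 seconds


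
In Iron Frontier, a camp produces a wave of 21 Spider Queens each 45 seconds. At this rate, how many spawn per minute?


Spawns per minute = count * (60 / interval)
= 21 * (60 / 45)
= 21 * 1.3333
= 28.0

28.0 per minute


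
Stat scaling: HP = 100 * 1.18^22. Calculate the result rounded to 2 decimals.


value = base * growth^level
= 100 * 1.18^22
= 100 * 38.142061
= 3814.21

3814.21 HP


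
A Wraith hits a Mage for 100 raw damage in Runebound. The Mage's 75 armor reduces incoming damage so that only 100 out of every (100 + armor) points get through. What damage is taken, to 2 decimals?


actual = 100 * 100 / (100 + 75)
= 100 * 100 / 175
= 10000 / 175
= 57.14

57.14 damage


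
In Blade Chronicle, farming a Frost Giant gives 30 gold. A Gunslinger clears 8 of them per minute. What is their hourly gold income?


Gold per minute = 30 * 8 = 240
Gold per hour = 240 * 60 = 14400

14400 gold/hour


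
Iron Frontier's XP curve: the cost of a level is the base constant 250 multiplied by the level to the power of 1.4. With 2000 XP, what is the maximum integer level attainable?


XP = 250 * level^1.4, so level = (XP / 250)^(1/1.4)
= (2000 / 250)^(1/1.4)
= 8.0^0.7143
= 4.4164
Floor: level = 4

level 4


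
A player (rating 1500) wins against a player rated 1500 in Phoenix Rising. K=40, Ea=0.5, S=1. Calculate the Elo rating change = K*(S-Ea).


Elo update: delta = K * (S - Ea), where S = 1 (wins)
S - Ea = 1 - 0.5 = 0.5
Rating change = 40 * 0.5
= 20.00

20.00 rating points


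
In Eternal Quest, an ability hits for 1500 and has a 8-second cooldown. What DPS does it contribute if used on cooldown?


DPS = damage / cooldown
= 1500 / 8
= 187.50

187.50 DPS


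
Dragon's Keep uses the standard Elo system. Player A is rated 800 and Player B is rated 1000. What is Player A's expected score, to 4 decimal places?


Elo expected score: Ea = 1/(1 + 10^((Rb-Ra)/400))
Rb - Ra = 1000 - 800 = 200
(Rb-Ra)/400 = 200/400 = 0.5
10^0.5 = 3.162278
Ea = 1/(1 + 3.162278) = 1/4.162278 = 0.2403

0.2403


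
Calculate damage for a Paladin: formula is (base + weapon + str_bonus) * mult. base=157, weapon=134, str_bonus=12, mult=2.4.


Sum base + weapon + str = 157 + 134 + 12 = 303
Multiply by 2.4:
303 * 2.4 = 727.2

727.2 damage


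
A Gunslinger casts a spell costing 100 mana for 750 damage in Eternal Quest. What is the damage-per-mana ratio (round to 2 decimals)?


Efficiency = damage / mana
= 750 / 100
= 7.50

7.50 dmg/mana


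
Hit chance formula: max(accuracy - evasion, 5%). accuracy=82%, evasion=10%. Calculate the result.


accuracy - evasion = 82 - 10 = 72
Apply floor: max(72, 5) = 72
Hit chance = 72%

72%


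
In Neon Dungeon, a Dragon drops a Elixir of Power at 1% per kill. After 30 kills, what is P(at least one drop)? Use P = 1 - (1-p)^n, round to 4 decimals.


P(at least one) = 1 - P(none) = 1 - (1-p)^n
p = 1/100 = 0.01
1 - p = 0.99
(1 - p)^30 = 0.99^30 = 0.739700
P(at least one) = 1 - 0.739700 = 0.2603

0.2603


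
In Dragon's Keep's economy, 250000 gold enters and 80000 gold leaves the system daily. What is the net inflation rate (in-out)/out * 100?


Net gold = 250000 - 80000 = 170000
Inflation rate = net / sunk * 100 = 170000 / 80000 * 100
= 2.125 * 100
= 212.50%

212.50%


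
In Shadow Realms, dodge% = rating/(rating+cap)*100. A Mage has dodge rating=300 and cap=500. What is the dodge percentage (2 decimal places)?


dodge% = 300 / (300 + 500) * 100
= 300 / 800 * 100
= 0.375 * 100
= 37.50%

37.50%


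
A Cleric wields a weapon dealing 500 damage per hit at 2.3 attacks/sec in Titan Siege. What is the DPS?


DPS = damage * attack_speed
= 500 * 2.3
= 1150.0

1150.0 DPS


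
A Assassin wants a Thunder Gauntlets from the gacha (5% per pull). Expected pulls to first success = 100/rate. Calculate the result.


Expected pulls for a geometric distribution = 1/p = 100 / rate%
= 100 / 5
= 20.0

20.0 pulls


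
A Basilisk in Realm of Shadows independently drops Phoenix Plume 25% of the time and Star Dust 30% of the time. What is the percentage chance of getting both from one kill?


For independent events, P(both) = P(A) * P(B)
= 25% * 30%
= 750 / 100 %
= 7.5%

7.5%


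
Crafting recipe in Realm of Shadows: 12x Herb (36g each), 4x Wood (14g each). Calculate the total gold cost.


Cost breakdown:
  Herb: 12 * 36 = 432
  Wood: 4 * 14 = 56
Total = 432 + 56 = 488

488 gold


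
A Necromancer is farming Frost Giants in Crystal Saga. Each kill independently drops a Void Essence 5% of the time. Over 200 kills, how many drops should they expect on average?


Expected drops = kills * (drop_rate / 100)
= 200 * (5 / 100)
= 200 * 0.05
= 10.0

10.0 drops


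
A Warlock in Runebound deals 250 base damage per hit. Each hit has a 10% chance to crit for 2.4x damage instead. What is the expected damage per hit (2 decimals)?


E[dmg] = base * (1 + crit_chance * (crit_mult - 1))
cc as decimal = 10/100 = 0.1
cm - 1 = 2.4 - 1 = 1.4
Bonus factor = 0.1 * 1.4 = 0.14
Total multiplier = 1 + 0.14 = 1.14
Expected damage = 250 * 1.14 = 285.00

285.00 damage


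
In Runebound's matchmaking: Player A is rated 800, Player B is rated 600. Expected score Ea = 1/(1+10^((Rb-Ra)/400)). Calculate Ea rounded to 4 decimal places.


Elo expected score: Ea = 1/(1 + 10^((Rb-Ra)/400))
Rb - Ra = 600 - 800 = -200
(Rb-Ra)/400 = -200/400 = -0.5
10^-0.5 = 0.316228
Ea = 1/(1 + 0.316228) = 1/1.316228 = 0.7597

0.7597


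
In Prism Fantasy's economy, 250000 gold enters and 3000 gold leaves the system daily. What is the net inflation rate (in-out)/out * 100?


Net gold = 250000 - 3000 = 247000
Inflation rate = net / sunk * 100 = 247000 / 3000 * 100
= 82.333333 * 100
= 8233.33%

8233.33%


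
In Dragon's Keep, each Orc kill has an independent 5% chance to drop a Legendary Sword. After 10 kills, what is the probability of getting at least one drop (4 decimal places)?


P(at least one) = 1 - P(none) = 1 - (1-p)^n
p = 5/100 = 0.05
1 - p = 0.95
(1 - p)^10 = 0.95^10 = 0.598737
P(at least one) = 1 - 0.598737 = 0.4013

0.4013


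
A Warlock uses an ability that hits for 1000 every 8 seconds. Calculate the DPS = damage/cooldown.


DPS = damage / cooldown
= 1000 / 8
= 125.00

125.00 DPS


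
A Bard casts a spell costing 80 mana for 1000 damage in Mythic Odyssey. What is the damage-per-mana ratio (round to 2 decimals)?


Efficiency = damage / mana
= 1000 / 80
= 12.50

12.50 dmg/mana


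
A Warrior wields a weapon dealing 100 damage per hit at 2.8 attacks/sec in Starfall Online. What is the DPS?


DPS = damage * attack_speed
= 100 * 2.8
= 280.0

280.0 DPS


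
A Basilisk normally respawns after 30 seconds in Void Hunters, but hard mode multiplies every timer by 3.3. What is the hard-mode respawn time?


Respawn time = base * multiplier
= 30 * 3.3
= 99.0 seconds

99.0 seconds


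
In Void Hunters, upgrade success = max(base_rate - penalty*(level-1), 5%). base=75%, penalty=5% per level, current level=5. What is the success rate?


raw_rate = 75 - 5 * (5 - 1)
= 75 - 5 * 4
= 75 - 20
= 55
Apply floor: max(55, 5) = 55%

55%


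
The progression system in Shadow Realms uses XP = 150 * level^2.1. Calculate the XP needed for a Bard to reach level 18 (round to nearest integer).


XP = 150 * level^2.1
Substitute level = 18:
XP = 150 * 18^2.1
= 150 * 432.5858
= 64888

64888 XP


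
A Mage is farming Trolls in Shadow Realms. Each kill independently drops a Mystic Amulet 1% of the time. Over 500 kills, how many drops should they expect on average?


Expected drops = kills * (drop_rate / 100)
= 500 * (1 / 100)
= 500 * 0.01
= 5.0

5.0 drops


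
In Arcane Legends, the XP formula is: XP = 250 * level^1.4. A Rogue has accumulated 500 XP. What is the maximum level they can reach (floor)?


XP = 250 * level^1.4, so level = (XP / 250)^(1/1.4)
= (500 / 250)^(1/1.4)
= 2.0^0.7143
= 1.6407
Floor: level = 1

level 1


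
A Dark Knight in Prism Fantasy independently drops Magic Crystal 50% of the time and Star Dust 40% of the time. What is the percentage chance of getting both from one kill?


For independent events, P(both) = P(A) * P(B)
= 50% * 40%
= 2000 / 100 %
= 20.0%

20.0%


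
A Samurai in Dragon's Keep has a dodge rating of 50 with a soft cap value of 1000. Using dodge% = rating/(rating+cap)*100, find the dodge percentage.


dodge% = 50 / (50 + 1000) * 100
= 50 / 1050 * 100
= 0.047619 * 100
= 4.76%

4.76%


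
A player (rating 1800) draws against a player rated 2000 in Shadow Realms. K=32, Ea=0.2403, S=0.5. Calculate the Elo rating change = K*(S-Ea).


Elo update: delta = K * (S - Ea), where S = 0.5 (draws)
S - Ea = 0.5 - 0.2403 = 0.2597
Rating change = 32 * 0.2597
= 8.31

8.31 rating points


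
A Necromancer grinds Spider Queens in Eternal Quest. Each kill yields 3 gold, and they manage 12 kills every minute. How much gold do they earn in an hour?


Gold per minute = 3 * 12 = 36
Gold per hour = 36 * 60 = 2160

2160 gold/hour


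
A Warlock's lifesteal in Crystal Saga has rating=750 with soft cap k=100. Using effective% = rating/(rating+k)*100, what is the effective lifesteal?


effective% = rating / (rating + k) * 100
= 750 / (750 + 100) * 100
= 750 / 850 * 100
= 0.882353 * 100
= 88.24%

88.24%


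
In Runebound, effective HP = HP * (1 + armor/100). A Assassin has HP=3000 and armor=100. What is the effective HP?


EHP = 3000 * (1 + 100/100)
= 3000 * (1 + 1.0)
= 3000 * 2.0
= 6000.0

6000.0 EHP


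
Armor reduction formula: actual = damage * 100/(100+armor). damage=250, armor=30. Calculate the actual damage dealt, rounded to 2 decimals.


actual = 250 * 100 / (100 + 30)
= 250 * 100 / 130
= 25000 / 130
= 192.31

192.31 damage


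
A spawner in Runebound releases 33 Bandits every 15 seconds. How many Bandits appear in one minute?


Spawns per minute = count * (60 / interval)
= 33 * (60 / 15)
= 33 * 4.0
= 132.0

132.0 per minute


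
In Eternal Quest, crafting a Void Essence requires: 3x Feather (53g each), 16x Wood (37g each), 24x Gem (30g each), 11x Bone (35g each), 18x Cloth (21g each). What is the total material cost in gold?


Cost breakdown:
  Feather: 3 * 53 = 159
  Wood: 16 * 37 = 592
  Gem: 24 * 30 = 720
  Bone: 11 * 35 = 385
  Cloth: 18 * 21 = 378
Total = 159 + 592 + 720 + 385 + 378 = 2234

2234 gold


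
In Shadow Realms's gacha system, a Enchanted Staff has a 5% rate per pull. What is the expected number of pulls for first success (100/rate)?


Expected pulls for a geometric distribution = 1/p = 100 / rate%
= 100 / 5
= 20.0

20.0 pulls


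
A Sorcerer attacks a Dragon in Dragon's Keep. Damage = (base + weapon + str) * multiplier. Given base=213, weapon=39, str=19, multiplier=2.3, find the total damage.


Sum base + weapon + str = 213 + 39 + 19 = 271
Multiply by 2.3:
271 * 2.3 = 623.3

623.3 damage


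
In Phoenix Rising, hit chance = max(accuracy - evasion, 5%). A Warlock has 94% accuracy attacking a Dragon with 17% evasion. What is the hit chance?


accuracy - evasion = 94 - 17 = 77
Apply floor: max(77, 5) = 77
Hit chance = 77%

77%


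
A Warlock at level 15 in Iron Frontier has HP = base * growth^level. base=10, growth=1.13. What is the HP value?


value = base * growth^level
= 10 * 1.13^15
= 10 * 6.25427
= 62.54

62.54 HP


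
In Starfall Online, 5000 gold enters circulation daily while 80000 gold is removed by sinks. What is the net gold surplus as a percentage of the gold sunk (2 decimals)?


Net gold = 5000 - 80000 = -75000
Inflation rate = net / sunk * 100 = -75000 / 80000 * 100
= -0.9375 * 100
= -93.75%

-93.75%


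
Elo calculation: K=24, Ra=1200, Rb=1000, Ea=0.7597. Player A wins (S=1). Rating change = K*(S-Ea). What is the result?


Elo update: delta = K * (S - Ea), where S = 1 (wins)
S - Ea = 1 - 0.7597 = 0.2403
Rating change = 24 * 0.2403
= 5.77

5.77 rating points


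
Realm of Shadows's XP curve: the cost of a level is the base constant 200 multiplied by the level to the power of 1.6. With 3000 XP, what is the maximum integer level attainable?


XP = 200 * level^1.6, so level = (XP / 200)^(1/1.6)
= (3000 / 200)^(1/1.6)
= 15.0^0.625
= 5.4332
Floor: level = 5

level 5


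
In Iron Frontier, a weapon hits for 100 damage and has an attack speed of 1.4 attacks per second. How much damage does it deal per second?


DPS = damage * attack_speed
= 100 * 1.4
= 140.0

140.0 DPS


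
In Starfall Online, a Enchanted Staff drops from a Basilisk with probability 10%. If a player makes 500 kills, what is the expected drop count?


Expected drops = kills * (drop_rate / 100)
= 500 * (10 / 100)
= 500 * 0.1
= 50.0

50.0 drops


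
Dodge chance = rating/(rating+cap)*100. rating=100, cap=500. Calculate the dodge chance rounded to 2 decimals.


dodge% = 100 / (100 + 500) * 100
= 100 / 600 * 100
= 0.166667 * 100
= 16.67%

16.67%


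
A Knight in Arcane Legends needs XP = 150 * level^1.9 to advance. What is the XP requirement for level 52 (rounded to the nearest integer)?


XP = 150 * level^1.9
Substitute level = 52:
XP = 150 * 52^1.9
= 150 * 1821.4043
= 273211

273211 XP


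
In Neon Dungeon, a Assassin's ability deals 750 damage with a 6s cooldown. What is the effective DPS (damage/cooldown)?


DPS = damage / cooldown
= 750 / 6
= 125.00

125.00 DPS


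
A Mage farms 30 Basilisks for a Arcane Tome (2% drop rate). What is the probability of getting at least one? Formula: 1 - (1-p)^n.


P(at least one) = 1 - P(none) = 1 - (1-p)^n
p = 2/100 = 0.02
1 - p = 0.98
(1 - p)^30 = 0.98^30 = 0.545484
P(at least one) = 1 - 0.545484 = 0.4545

0.4545


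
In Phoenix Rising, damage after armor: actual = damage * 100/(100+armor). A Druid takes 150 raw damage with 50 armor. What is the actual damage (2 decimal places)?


actual = 150 * 100 / (100 + 50)
= 150 * 100 / 150
= 15000 / 150
= 100.00

100.00 damage


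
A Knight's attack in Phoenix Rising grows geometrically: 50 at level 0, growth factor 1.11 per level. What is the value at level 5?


value = base * growth^level
= 50 * 1.11^5
= 50 * 1.685058
= 84.25

84.25 attack


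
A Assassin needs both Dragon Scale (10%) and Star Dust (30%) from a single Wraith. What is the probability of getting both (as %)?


For independent events, P(both) = P(A) * P(B)
= 10% * 30%
= 300 / 100 %
= 3.0%

3.0%


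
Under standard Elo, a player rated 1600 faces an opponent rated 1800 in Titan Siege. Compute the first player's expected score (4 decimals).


Elo expected score: Ea = 1/(1 + 10^((Rb-Ra)/400))
Rb - Ra = 1800 - 1600 = 200
(Rb-Ra)/400 = 200/400 = 0.5
10^0.5 = 3.162278
Ea = 1/(1 + 3.162278) = 1/4.162278 = 0.2403

0.2403


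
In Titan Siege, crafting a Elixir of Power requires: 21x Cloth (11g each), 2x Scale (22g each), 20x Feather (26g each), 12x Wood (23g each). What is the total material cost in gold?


Cost breakdown:
  Cloth: 21 * 11 = 231
  Scale: 2 * 22 = 44
  Feather: 20 * 26 = 520
  Wood: 12 * 23 = 276
Total = 231 + 44 + 520 + 276 = 1071

1071 gold


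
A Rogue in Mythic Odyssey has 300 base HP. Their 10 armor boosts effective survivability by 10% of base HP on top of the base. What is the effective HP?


EHP = 300 * (1 + 10/100)
= 300 * (1 + 0.1)
= 300 * 1.1
= 330.0

330.0 EHP


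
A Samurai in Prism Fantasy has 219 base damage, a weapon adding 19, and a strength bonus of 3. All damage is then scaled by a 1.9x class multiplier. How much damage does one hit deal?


Sum base + weapon + str = 219 + 19 + 3 = 241
Multiply by 1.9:
241 * 1.9 = 457.9

457.9 damage


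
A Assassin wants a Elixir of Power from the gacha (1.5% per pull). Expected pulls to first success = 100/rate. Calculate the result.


Expected pulls for a geometric distribution = 1/p = 100 / rate%
= 100 / 1.5
= 66.67

66.67 pulls


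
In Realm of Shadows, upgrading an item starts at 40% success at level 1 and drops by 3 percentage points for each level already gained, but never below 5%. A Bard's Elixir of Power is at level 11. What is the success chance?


raw_rate = 40 - 3 * (11 - 1)
= 40 - 3 * 10
= 40 - 30
= 10
Apply floor: max(10, 5) = 10%

10%


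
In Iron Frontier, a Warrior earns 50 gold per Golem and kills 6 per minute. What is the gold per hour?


Gold per minute = 50 * 6 = 300
Gold per hour = 300 * 60 = 18000

18000 gold/hour


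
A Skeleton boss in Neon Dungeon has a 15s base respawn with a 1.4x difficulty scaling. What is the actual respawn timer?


Respawn time = base * multiplier
= 15 * 1.4
= 21.0 seconds

21.0 seconds


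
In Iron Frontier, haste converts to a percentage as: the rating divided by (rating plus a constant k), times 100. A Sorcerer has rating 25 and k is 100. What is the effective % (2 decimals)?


effective% = rating / (rating + k) * 100
= 25 / (25 + 100) * 100
= 25 / 125 * 100
= 0.2 * 100
= 20.00%

20.00%


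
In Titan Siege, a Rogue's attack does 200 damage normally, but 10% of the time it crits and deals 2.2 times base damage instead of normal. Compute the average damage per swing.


E[dmg] = base * (1 + crit_chance * (crit_mult - 1))
cc as decimal = 10/100 = 0.1
cm - 1 = 2.2 - 1 = 1.2
Bonus factor = 0.1 * 1.2 = 0.12
Total multiplier = 1 + 0.12 = 1.12
Expected damage = 200 * 1.12 = 224.00

224.00 damage


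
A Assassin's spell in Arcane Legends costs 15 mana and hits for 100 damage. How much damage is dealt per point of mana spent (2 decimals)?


Efficiency = damage / mana
= 100 / 15
= 6.67

6.67 dmg/mana


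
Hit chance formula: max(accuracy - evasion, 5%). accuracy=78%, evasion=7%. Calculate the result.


accuracy - evasion = 78 - 7 = 71
Apply floor: max(71, 5) = 71
Hit chance = 71%

71%


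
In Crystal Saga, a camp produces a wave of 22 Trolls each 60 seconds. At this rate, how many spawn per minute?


Spawns per minute = count * (60 / interval)
= 22 * (60 / 60)
= 22 * 1.0
= 22.0

22.0 per minute


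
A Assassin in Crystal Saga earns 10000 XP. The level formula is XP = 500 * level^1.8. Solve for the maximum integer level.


XP = 500 * level^1.8, so level = (XP / 500)^(1/1.8)
= (10000 / 500)^(1/1.8)
= 20.0^0.5556
= 5.282
Floor: level = 5

level 5


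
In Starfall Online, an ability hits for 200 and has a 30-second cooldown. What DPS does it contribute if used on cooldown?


DPS = damage / cooldown
= 200 / 30
= 6.67

6.67 DPS


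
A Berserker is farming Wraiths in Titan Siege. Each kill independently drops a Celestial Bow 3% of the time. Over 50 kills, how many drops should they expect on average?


Expected drops = kills * (drop_rate / 100)
= 50 * (3 / 100)
= 50 * 0.03
= 1.5

1.5 drops


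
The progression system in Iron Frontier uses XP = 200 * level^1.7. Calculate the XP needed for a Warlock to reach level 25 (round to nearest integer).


XP = 200 * level^1.7
Substitute level = 25:
XP = 200 * 25^1.7
= 200 * 237.9567
= 47591

47591 XP


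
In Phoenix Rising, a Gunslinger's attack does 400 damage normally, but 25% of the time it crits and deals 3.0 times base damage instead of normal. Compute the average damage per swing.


E[dmg] = base * (1 + crit_chance * (crit_mult - 1))
cc as decimal = 25/100 = 0.25
cm - 1 = 3.0 - 1 = 2.0
Bonus factor = 0.25 * 2.0 = 0.5
Total multiplier = 1 + 0.5 = 1.5
Expected damage = 400 * 1.5 = 600.00

600.00 damage


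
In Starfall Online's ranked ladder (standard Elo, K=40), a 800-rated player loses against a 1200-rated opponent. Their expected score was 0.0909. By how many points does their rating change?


Elo update: delta = K * (S - Ea), where S = 0 (loses)
S - Ea = 0 - 0.0909 = -0.0909
Rating change = 40 * -0.0909
= -3.64

-3.64 rating points


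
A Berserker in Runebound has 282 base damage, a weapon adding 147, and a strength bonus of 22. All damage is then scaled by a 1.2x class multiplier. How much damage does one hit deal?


Sum base + weapon + str = 282 + 147 + 22 = 451
Multiply by 1.2:
451 * 1.2 = 541.2

541.2 damage


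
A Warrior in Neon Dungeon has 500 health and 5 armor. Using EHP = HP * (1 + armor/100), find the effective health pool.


EHP = 500 * (1 + 5/100)
= 500 * (1 + 0.05)
= 500 * 1.05
= 525.0

525.0 EHP


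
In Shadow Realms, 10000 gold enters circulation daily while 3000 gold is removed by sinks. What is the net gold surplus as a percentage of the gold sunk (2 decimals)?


Net gold = 10000 - 3000 = 7000
Inflation rate = net / sunk * 100 = 7000 / 3000 * 100
= 2.333333 * 100
= 233.33%

233.33%


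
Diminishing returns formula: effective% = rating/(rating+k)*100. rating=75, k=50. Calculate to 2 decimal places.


effective% = rating / (rating + k) * 100
= 75 / (75 + 50) * 100
= 75 / 125 * 100
= 0.6 * 100
= 60.00%

60.00%


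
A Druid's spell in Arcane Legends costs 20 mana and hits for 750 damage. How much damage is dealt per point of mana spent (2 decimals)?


Efficiency = damage / mana
= 750 / 20
= 37.50

37.50 dmg/mana


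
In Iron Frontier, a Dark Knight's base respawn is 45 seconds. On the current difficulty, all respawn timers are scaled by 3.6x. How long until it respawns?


Respawn time = base * multiplier
= 45 * 3.6
= 162.0 seconds

162.0 seconds


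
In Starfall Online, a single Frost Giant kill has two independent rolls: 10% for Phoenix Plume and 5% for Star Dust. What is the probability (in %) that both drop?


For independent events, P(both) = P(A) * P(B)
= 10% * 5%
= 50 / 100 %
= 0.5%

0.5%


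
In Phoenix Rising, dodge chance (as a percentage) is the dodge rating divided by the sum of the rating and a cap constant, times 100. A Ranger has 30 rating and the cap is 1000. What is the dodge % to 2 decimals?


dodge% = 30 / (30 + 1000) * 100
= 30 / 1030 * 100
= 0.029126 * 100
= 2.91%

2.91%


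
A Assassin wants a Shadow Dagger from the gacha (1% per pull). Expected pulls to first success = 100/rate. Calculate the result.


Expected pulls for a geometric distribution = 1/p = 100 / rate%
= 100 / 1
= 100.0

100.0 pulls


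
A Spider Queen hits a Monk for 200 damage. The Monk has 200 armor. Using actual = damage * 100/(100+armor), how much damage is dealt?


actual = 200 * 100 / (100 + 200)
= 200 * 100 / 300
= 20000 / 300
= 66.67

66.67 damage


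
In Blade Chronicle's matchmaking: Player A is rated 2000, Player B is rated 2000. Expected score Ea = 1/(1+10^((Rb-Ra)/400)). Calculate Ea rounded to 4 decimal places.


Elo expected score: Ea = 1/(1 + 10^((Rb-Ra)/400))
Rb - Ra = 2000 - 2000 = 0
(Rb-Ra)/400 = 0/400 = 0.0
10^0.0 = 1.0
Ea = 1/(1 + 1.0) = 1/2.0 = 0.5000

0.5000


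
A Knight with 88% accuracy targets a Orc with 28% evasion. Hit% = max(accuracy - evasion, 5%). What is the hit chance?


accuracy - evasion = 88 - 28 = 60
Apply floor: max(60, 5) = 60
Hit chance = 60%

60%


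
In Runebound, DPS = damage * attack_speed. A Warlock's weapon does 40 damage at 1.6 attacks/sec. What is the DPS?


DPS = damage * attack_speed
= 40 * 1.6
= 64.0

64.0 DPS


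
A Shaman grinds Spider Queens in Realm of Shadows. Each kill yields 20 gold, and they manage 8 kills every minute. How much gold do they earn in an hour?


Gold per minute = 20 * 8 = 160
Gold per hour = 160 * 60 = 9600

9600 gold/hour


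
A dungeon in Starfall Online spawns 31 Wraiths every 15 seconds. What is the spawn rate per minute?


Spawns per minute = count * (60 / interval)
= 31 * (60 / 15)
= 31 * 4.0
= 124.0

124.0 per minute


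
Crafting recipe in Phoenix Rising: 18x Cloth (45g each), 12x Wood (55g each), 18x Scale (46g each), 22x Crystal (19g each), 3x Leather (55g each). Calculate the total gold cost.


Cost breakdown:
  Cloth: 18 * 45 = 810
  Wood: 12 * 55 = 660
  Scale: 18 * 46 = 828
  Crystal: 22 * 19 = 418
  Leather: 3 * 55 = 165
Total = 810 + 660 + 828 + 418 + 165 = 2881

2881 gold


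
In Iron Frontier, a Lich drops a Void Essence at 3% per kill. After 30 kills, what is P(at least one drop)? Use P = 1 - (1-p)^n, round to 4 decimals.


P(at least one) = 1 - P(none) = 1 - (1-p)^n
p = 3/100 = 0.03
1 - p = 0.97
(1 - p)^30 = 0.97^30 = 0.401007
P(at least one) = 1 - 0.401007 = 0.5990

0.5990


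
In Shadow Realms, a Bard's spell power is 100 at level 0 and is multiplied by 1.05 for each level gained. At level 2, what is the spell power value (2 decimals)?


value = base * growth^level
= 100 * 1.05^2
= 100 * 1.1025
= 110.25

110.25 spell power


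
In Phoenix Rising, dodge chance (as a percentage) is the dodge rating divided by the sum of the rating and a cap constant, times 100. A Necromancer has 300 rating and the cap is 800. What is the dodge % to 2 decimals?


dodge% = 300 / (300 + 800) * 100
= 300 / 1100 * 100
= 0.272727 * 100
= 27.27%

27.27%


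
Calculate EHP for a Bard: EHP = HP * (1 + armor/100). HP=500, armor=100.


EHP = 500 * (1 + 100/100)
= 500 * (1 + 1.0)
= 500 * 2.0
= 1000.0

1000.0 EHP


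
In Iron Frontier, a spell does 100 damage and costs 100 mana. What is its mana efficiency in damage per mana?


Efficiency = damage / mana
= 100 / 100
= 1.00

1.00 dmg/mana


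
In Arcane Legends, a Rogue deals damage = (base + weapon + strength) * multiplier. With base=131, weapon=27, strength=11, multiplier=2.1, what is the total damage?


Sum base + weapon + str = 131 + 27 + 11 = 169
Multiply by 2.1:
169 * 2.1 = 354.9

354.9 damage


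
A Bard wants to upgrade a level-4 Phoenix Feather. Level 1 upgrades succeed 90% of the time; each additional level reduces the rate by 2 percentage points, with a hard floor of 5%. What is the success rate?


raw_rate = 90 - 2 * (4 - 1)
= 90 - 2 * 3
= 90 - 6
= 84
Apply floor: max(84, 5) = 84%

84%


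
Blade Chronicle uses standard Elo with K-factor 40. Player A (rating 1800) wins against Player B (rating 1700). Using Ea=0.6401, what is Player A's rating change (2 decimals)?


Elo update: delta = K * (S - Ea), where S = 1 (wins)
S - Ea = 1 - 0.6401 = 0.3599
Rating change = 40 * 0.3599
= 14.40

14.40 rating points


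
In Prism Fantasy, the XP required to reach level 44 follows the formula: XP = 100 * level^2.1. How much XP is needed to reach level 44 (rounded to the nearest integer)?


XP = 100 * level^2.1
Substitute level = 44:
XP = 100 * 44^2.1
= 100 * 2826.5106
= 282651

282651 XP


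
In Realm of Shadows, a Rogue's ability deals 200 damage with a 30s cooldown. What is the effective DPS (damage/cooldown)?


DPS = damage / cooldown
= 200 / 30
= 6.67

6.67 DPS


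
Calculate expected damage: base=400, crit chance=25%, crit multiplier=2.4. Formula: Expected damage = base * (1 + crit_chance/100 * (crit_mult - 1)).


E[dmg] = base * (1 + crit_chance * (crit_mult - 1))
cc as decimal = 25/100 = 0.25
cm - 1 = 2.4 - 1 = 1.4
Bonus factor = 0.25 * 1.4 = 0.35
Total multiplier = 1 + 0.35 = 1.35
Expected damage = 400 * 1.35 = 540.00

540.00 damage


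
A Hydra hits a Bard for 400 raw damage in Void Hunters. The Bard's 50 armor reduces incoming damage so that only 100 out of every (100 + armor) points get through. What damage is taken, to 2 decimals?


actual = 400 * 100 / (100 + 50)
= 400 * 100 / 150
= 40000 / 150
= 266.67

266.67 damage


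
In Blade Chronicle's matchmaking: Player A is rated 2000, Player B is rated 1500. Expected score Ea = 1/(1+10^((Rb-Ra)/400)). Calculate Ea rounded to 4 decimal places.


Elo expected score: Ea = 1/(1 + 10^((Rb-Ra)/400))
Rb - Ra = 1500 - 2000 = -500
(Rb-Ra)/400 = -500/400 = -1.25
10^-1.25 = 0.056234
Ea = 1/(1 + 0.056234) = 1/1.056234 = 0.9468

0.9468


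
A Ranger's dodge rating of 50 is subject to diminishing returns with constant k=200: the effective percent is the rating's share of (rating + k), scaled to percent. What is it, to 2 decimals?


effective% = rating / (rating + k) * 100
= 50 / (50 + 200) * 100
= 50 / 250 * 100
= 0.2 * 100
= 20.00%

20.00%


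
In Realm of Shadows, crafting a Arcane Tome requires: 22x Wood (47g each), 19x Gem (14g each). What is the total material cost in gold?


Cost breakdown:
  Wood: 22 * 47 = 1034
  Gem: 19 * 14 = 266
Total = 1034 + 266 = 1300

1300 gold


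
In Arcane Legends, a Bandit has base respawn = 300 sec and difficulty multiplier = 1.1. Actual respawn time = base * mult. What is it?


Respawn time = base * multiplier
= 300 * 1.1
= 330.0 seconds

330.0 seconds


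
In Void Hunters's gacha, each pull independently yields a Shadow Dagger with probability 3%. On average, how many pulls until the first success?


Expected pulls for a geometric distribution = 1/p = 100 / rate%
= 100 / 3
= 33.33

33.33 pulls


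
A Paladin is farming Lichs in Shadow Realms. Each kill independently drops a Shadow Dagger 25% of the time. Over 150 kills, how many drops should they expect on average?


Expected drops = kills * (drop_rate / 100)
= 150 * (25 / 100)
= 150 * 0.25
= 37.5

37.5 drops


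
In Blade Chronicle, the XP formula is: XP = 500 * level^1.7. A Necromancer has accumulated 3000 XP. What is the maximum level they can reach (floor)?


XP = 500 * level^1.7, so level = (XP / 500)^(1/1.7)
= (3000 / 500)^(1/1.7)
= 6.0^0.5882
= 2.869
Floor: level = 2

level 2


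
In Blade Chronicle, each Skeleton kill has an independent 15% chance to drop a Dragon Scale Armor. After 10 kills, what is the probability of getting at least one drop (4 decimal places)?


P(at least one) = 1 - P(none) = 1 - (1-p)^n
p = 15/100 = 0.15
1 - p = 0.85
(1 - p)^10 = 0.85^10 = 0.196874
P(at least one) = 1 - 0.196874 = 0.8031

0.8031


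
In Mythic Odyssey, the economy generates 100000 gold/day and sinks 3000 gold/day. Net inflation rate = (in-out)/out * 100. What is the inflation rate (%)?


Net gold = 100000 - 3000 = 97000
Inflation rate = net / sunk * 100 = 97000 / 3000 * 100
= 32.333333 * 100
= 3233.33%

3233.33%


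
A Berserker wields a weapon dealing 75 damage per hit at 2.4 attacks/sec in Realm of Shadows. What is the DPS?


DPS = damage * attack_speed
= 75 * 2.4
= 180.0

180.0 DPS


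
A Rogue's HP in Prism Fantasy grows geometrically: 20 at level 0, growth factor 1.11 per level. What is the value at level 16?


value = base * growth^level
= 20 * 1.11^16
= 20 * 5.310894
= 106.22

106.22 HP


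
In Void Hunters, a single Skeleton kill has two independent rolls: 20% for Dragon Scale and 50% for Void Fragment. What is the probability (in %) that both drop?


For independent events, P(both) = P(A) * P(B)
= 20% * 50%
= 1000 / 100 %
= 10.0%

10.0%


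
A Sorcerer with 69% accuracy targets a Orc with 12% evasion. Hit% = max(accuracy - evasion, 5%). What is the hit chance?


accuracy - evasion = 69 - 12 = 57
Apply floor: max(57, 5) = 57
Hit chance = 57%

57%


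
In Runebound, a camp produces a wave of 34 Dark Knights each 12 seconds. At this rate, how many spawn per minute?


Spawns per minute = count * (60 / interval)
= 34 * (60 / 12)
= 34 * 5.0
= 170.0

170.0 per minute


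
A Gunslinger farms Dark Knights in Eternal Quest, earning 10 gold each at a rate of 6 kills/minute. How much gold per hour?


Gold per minute = 10 * 6 = 60
Gold per hour = 60 * 60 = 3600

3600 gold/hour


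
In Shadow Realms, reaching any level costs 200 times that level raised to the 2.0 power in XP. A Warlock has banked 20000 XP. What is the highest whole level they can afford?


XP = 200 * level^2.0, so level = (XP / 200)^(1/2.0)
= (20000 / 200)^(1/2.0)
= 100.0^0.5
= 10.0
Floor: level = 10

level 10


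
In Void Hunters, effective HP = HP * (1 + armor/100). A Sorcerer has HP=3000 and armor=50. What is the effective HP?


EHP = 3000 * (1 + 50/100)
= 3000 * (1 + 0.5)
= 3000 * 1.5
= 4500.0

4500.0 EHP


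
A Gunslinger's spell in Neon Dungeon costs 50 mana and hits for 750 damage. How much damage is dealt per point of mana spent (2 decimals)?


Efficiency = damage / mana
= 750 / 50
= 15.00

15.00 dmg/mana


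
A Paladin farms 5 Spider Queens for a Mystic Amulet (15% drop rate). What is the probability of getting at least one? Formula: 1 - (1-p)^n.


P(at least one) = 1 - P(none) = 1 - (1-p)^n
p = 15/100 = 0.15
1 - p = 0.85
(1 - p)^5 = 0.85^5 = 0.443705
P(at least one) = 1 - 0.443705 = 0.5563

0.5563


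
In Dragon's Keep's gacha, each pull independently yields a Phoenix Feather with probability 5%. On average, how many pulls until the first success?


Expected pulls for a geometric distribution = 1/p = 100 / rate%
= 100 / 5
= 20.0

20.0 pulls


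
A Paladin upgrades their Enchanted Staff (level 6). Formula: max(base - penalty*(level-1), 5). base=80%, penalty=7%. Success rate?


raw_rate = 80 - 7 * (6 - 1)
= 80 - 7 * 5
= 80 - 35
= 45
Apply floor: max(45, 5) = 45%

45%


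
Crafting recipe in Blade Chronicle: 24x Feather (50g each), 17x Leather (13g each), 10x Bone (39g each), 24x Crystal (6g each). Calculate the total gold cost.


Cost breakdown:
  Feather: 24 * 50 = 1200
  Leather: 17 * 13 = 221
  Bone: 10 * 39 = 390
  Crystal: 24 * 6 = 144
Total = 1200 + 221 + 390 + 144 = 1955

1955 gold


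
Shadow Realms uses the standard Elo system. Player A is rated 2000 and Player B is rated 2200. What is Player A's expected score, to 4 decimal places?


Elo expected score: Ea = 1/(1 + 10^((Rb-Ra)/400))
Rb - Ra = 2200 - 2000 = 200
(Rb-Ra)/400 = 200/400 = 0.5
10^0.5 = 3.162278
Ea = 1/(1 + 3.162278) = 1/4.162278 = 0.2403

0.2403


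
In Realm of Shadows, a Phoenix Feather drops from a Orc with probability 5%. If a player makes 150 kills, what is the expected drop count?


Expected drops = kills * (drop_rate / 100)
= 150 * (5 / 100)
= 150 * 0.05
= 7.5

7.5 drops


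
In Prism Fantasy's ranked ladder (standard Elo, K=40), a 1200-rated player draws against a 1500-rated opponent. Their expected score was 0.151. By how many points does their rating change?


Elo update: delta = K * (S - Ea), where S = 0.5 (draws)
S - Ea = 0.5 - 0.151 = 0.349
Rating change = 40 * 0.349
= 13.96

13.96 rating points


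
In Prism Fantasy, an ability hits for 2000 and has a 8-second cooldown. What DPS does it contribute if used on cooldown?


DPS = damage / cooldown
= 2000 / 8
= 250.00

250.00 DPS


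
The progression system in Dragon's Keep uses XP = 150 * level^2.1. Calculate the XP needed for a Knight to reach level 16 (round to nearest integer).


XP = 150 * level^2.1
Substitute level = 16:
XP = 150 * 16^2.1
= 150 * 337.794
= 50669

50669 XP
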